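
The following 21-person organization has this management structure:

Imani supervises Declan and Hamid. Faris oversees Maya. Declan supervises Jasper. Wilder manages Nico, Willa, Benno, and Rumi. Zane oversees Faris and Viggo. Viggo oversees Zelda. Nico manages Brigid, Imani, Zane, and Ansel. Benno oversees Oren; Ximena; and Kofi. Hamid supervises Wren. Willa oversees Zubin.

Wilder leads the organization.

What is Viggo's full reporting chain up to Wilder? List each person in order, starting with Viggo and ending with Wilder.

Viggo reports to Zane. Zane reports to Nico. Nico reports to Wilder. Wilder is at the top.

Viggo -> Zane -> Nico -> Wilder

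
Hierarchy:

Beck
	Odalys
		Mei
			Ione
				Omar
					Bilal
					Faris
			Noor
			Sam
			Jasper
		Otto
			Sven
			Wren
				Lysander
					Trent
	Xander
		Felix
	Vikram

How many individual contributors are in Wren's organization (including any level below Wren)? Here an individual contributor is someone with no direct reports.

1

The only person in Wren's organization with no one reporting to them is Trent. That is 1.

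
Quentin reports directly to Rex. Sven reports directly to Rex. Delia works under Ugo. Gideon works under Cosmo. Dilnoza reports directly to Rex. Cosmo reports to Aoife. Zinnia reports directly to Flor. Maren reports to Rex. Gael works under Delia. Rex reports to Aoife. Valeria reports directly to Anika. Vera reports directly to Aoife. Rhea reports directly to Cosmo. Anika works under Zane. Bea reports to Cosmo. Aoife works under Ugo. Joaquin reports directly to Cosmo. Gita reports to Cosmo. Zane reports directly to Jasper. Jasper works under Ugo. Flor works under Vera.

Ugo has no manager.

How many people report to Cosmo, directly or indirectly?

Cosmo directly manages Gita, Joaquin, Rhea, Gideon, Bea. Gita has no reports. Joaquin has no reports. Rhea has no reports. Gideon has no reports. Bea has no reports. So Cosmo's organization is 5 direct reports plus everyone under them: 1 + 1 + 1 + 1 + 1 = 5.

5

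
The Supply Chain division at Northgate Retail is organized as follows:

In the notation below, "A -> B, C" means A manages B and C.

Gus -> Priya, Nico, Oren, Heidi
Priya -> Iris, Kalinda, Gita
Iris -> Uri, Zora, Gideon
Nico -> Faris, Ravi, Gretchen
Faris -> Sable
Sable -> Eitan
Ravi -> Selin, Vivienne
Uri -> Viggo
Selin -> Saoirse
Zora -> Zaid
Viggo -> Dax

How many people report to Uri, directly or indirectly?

2

Uri directly manages Viggo. Under Viggo: Dax (1). That's 2 in total.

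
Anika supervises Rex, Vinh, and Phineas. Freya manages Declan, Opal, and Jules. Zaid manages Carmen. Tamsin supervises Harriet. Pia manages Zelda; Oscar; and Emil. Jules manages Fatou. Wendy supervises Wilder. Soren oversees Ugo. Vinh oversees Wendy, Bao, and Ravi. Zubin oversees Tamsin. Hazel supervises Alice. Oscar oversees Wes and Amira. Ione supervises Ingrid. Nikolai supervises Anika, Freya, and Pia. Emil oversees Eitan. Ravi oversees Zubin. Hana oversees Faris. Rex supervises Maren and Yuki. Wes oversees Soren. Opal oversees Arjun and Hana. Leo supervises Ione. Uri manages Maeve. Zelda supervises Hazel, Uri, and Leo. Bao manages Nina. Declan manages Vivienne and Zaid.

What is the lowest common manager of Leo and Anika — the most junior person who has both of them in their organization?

Nikolai

Leo's chain of managers is Zelda, Pia, Nikolai. Anika's chain of managers is Nikolai. The first manager that appears in both chains is Nikolai.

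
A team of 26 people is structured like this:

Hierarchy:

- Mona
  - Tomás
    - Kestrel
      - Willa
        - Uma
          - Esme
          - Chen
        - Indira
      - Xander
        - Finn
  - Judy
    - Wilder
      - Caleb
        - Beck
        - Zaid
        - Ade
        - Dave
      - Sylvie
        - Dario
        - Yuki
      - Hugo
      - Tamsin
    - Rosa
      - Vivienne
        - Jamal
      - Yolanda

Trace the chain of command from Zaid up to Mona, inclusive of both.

Zaid -> Caleb -> Wilder -> Judy -> Mona

Zaid reports to Caleb. Caleb reports to Wilder. Wilder reports to Judy. Judy reports to Mona. Mona is at the top.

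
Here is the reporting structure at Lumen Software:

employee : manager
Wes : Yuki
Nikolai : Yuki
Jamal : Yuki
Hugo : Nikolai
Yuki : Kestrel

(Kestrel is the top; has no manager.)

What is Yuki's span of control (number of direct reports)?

Yuki directly manages Jamal, Nikolai, Wes. That is 3 direct reports.

3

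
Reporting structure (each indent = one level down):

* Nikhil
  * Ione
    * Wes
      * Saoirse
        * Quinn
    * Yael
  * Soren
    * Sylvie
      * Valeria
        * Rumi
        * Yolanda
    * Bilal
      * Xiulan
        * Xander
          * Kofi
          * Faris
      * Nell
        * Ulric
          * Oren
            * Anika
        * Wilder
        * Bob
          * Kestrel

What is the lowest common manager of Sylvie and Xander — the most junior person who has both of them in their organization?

Sylvie's chain of managers is Soren, Nikhil. Xander's chain of managers is Xiulan, Bilal, Soren, Nikhil. The first manager that appears in both chains is Soren.

Soren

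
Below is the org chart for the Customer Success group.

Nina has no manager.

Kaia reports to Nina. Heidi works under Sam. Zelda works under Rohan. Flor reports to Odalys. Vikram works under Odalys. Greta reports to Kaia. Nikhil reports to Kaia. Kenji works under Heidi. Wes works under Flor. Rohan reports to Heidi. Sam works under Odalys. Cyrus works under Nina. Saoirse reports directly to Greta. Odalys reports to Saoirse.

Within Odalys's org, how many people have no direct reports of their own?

The people in Odalys's organization with no one reporting to them are Vikram, Wes, Zelda, Kenji. That is 4.

4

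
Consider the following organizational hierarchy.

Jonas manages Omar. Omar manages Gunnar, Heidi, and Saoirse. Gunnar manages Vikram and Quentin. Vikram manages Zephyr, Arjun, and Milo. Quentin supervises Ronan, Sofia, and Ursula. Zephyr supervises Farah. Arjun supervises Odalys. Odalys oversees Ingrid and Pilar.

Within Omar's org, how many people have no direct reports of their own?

9

The people in Omar's organization with no one reporting to them are Saoirse, Heidi, Ursula, Sofia, Ronan, Milo, Pilar, Ingrid, Farah. That is 9.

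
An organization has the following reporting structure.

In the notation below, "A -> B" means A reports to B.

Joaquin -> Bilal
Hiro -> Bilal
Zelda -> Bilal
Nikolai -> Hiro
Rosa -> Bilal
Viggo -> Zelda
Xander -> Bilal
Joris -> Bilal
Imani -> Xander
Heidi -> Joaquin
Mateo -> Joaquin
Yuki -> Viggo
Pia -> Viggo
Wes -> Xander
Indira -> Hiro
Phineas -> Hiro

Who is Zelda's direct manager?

Zelda reports directly to Bilal.

Bilal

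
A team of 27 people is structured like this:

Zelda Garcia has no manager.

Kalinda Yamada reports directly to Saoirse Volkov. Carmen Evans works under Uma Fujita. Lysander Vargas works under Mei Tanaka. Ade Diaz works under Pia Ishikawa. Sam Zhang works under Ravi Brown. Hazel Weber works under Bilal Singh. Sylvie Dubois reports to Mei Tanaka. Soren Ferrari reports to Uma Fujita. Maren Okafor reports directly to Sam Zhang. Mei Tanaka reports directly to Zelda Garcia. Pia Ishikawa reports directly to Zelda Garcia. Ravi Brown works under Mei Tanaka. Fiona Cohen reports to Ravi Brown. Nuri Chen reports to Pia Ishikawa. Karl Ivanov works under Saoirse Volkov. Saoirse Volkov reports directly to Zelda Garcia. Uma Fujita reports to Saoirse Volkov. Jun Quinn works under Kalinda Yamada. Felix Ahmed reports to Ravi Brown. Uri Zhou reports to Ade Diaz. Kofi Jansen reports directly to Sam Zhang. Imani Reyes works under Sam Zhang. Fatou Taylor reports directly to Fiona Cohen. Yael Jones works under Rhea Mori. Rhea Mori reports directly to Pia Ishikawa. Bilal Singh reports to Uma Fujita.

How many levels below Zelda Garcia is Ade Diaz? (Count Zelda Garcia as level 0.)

2

Chain from Ade Diaz up to Zelda Garcia: Ade Diaz → Pia Ishikawa → Zelda Garcia. That is 2 steps up, so Ade Diaz is 2 levels below Zelda Garcia.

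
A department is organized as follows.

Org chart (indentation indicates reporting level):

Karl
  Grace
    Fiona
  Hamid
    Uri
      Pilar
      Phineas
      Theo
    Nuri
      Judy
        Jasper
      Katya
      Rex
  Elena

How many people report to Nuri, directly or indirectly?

4

Nuri directly manages Judy, Katya, Rex. Under Judy: Jasper (1). Katya has no reports. Rex has no reports. So Nuri's organization is 3 direct reports plus everyone under them: 2 + 1 + 1 = 4.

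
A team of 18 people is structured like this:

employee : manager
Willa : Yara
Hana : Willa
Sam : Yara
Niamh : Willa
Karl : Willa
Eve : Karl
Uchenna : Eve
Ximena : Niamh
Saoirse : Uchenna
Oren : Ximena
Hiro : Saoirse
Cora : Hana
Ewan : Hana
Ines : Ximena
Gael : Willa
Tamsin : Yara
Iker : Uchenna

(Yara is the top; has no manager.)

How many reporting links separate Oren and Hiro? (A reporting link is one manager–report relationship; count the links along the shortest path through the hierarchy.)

Oren is 3 levels below Willa, and Hiro is 5 levels below Willa (their lowest common manager). The shortest path runs up from Oren to Willa and back down to Hiro: 3 + 5 = 8 links.

8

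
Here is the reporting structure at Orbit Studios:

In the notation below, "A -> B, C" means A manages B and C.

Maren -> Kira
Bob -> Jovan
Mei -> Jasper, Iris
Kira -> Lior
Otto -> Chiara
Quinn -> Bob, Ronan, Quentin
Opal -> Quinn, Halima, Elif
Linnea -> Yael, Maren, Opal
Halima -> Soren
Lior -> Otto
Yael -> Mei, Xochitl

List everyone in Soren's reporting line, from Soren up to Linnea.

Soren reports to Halima. Halima reports to Opal. Opal reports to Linnea. Linnea is at the top.

Soren -> Halima -> Opal -> Linnea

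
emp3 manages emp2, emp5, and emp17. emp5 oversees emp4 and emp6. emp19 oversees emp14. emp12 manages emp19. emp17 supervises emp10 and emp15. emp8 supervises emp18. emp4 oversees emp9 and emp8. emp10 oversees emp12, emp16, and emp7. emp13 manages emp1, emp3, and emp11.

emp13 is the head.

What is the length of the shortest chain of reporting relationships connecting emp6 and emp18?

emp6 is 1 level below emp5, and emp18 is 3 levels below emp5 (their lowest common manager). The shortest path runs up from emp6 to emp5 and back down to emp18: 1 + 3 = 4 links.

4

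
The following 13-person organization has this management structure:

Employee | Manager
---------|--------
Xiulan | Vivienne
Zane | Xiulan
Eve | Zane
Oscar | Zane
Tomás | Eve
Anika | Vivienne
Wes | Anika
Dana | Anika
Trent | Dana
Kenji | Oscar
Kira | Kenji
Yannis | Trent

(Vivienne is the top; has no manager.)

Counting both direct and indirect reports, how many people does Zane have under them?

Zane directly manages Eve, Oscar. Under Eve: Tomás (1). Under Oscar: Kenji, Kira (2). So Zane's organization is 2 direct reports plus everyone under them: 2 + 3 = 5.

5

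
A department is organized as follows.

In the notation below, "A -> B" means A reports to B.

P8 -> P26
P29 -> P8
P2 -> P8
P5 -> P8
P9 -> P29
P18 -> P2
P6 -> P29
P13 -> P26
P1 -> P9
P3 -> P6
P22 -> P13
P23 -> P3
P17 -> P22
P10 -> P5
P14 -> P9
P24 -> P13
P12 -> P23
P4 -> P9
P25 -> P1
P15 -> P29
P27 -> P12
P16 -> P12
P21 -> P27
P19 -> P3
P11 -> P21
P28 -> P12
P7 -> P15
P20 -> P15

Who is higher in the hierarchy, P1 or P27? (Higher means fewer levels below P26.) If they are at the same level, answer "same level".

P1 is 4 levels below P26; P27 is 7. P1 is higher.

P1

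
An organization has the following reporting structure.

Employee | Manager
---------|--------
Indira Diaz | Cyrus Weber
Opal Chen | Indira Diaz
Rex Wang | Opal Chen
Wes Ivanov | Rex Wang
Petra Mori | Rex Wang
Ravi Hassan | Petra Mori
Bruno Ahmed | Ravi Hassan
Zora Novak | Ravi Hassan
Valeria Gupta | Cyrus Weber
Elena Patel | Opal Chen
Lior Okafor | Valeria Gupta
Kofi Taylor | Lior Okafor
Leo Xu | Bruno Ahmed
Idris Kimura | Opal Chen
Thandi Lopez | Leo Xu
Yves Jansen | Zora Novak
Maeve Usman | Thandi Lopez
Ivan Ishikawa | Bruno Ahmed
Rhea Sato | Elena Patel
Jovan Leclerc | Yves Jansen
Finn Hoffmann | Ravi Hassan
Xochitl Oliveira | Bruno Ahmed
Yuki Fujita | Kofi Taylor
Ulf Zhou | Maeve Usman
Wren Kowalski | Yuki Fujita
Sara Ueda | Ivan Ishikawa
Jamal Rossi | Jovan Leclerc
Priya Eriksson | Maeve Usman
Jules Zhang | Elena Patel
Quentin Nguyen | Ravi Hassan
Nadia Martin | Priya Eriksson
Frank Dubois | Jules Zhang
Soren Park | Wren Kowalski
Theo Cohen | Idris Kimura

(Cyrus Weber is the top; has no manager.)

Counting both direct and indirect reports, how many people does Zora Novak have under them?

Zora Novak directly manages Yves Jansen. Under Yves Jansen: Jovan Leclerc, Jamal Rossi (2). That's 3 in total.

3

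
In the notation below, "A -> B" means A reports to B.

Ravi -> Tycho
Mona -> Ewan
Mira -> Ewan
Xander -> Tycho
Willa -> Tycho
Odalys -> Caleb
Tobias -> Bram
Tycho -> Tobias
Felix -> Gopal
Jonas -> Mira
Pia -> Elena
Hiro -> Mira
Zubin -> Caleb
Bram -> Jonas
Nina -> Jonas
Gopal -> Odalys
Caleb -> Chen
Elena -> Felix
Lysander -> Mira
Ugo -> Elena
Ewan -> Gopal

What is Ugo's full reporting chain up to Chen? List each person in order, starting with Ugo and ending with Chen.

Ugo -> Elena -> Felix -> Gopal -> Odalys -> Caleb -> Chen

Ugo reports to Elena. Elena reports to Felix. Felix reports to Gopal. Gopal reports to Odalys. Odalys reports to Caleb. Caleb reports to Chen. Chen is at the top.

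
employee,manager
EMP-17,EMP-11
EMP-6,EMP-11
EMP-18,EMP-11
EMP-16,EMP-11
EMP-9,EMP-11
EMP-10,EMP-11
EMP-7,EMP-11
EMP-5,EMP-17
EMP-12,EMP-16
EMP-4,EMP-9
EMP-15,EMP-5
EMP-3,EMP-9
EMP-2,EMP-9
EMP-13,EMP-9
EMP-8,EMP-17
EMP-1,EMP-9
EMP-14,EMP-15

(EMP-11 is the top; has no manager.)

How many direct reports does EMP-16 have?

1

EMP-16 directly manages EMP-12. That is 1 direct report.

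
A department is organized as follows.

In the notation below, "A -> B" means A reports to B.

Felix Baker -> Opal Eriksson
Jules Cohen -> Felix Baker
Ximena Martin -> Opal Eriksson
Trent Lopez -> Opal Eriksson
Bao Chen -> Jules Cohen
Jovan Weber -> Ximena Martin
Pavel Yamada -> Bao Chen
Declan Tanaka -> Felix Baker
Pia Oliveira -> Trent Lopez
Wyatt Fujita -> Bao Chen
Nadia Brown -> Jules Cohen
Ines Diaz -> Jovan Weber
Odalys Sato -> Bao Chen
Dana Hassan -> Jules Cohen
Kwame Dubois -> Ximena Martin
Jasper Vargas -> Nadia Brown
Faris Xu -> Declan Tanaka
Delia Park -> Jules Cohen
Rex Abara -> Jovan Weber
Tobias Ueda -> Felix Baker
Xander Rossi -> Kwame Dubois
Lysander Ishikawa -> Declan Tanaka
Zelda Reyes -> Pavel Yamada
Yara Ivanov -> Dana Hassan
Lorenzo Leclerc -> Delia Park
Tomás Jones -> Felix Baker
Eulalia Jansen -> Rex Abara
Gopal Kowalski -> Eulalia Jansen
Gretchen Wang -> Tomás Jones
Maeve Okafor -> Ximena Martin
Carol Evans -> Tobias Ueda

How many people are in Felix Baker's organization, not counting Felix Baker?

19

Felix Baker directly manages Jules Cohen, Declan Tanaka, Tobias Ueda, Tomás Jones. Under Jules Cohen: Delia Park, Lorenzo Leclerc, Dana Hassan, Yara Ivanov, Nadia Brown, Jasper Vargas, Bao Chen, Odalys Sato, Wyatt Fujita, Pavel Yamada, Zelda Reyes (11). Under Declan Tanaka: Lysander Ishikawa, Faris Xu (2). Under Tobias Ueda: Carol Evans (1). Under Tomás Jones: Gretchen Wang (1). So Felix Baker's organization is 4 direct reports plus everyone under them: 12 + 3 + 2 + 2 = 19.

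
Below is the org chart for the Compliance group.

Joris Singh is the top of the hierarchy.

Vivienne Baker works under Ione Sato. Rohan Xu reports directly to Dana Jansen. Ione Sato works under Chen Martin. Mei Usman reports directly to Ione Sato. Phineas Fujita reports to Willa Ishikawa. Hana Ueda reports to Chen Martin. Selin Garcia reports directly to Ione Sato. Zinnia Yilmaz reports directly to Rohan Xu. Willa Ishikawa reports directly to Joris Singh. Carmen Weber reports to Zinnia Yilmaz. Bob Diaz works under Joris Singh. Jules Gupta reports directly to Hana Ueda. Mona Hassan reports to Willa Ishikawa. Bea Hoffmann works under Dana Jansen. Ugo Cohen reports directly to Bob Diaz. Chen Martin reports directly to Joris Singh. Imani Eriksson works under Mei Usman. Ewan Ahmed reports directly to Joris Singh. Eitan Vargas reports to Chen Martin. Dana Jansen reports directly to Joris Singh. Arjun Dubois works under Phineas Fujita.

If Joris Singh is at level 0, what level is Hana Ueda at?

Chain from Hana Ueda up to Joris Singh: Hana Ueda → Chen Martin → Joris Singh. That is 2 steps up, so Hana Ueda is 2 levels below Joris Singh.

2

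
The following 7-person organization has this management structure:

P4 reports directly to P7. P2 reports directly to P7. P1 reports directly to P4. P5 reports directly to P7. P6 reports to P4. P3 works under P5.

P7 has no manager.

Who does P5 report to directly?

P7

P5 reports directly to P7.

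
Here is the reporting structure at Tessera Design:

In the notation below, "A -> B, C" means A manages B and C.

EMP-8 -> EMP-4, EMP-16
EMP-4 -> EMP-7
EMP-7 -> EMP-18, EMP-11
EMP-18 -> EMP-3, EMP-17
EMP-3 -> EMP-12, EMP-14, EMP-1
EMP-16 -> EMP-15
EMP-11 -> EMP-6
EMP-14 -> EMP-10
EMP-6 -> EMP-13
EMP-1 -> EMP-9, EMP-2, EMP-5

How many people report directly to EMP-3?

3

EMP-3 directly manages EMP-12, EMP-14, EMP-1. That is 3 direct reports.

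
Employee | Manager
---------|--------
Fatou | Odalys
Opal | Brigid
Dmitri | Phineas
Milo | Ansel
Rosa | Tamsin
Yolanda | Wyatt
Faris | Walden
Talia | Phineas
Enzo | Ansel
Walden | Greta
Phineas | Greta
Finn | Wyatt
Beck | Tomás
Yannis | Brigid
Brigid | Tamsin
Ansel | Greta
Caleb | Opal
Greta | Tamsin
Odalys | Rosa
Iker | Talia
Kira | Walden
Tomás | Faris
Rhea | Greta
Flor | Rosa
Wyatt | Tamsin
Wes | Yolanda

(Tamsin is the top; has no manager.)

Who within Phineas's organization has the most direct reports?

Direct-report counts within Phineas's organization: Phineas has 2; Talia has 1. The largest is 2, held by Phineas.

Phineas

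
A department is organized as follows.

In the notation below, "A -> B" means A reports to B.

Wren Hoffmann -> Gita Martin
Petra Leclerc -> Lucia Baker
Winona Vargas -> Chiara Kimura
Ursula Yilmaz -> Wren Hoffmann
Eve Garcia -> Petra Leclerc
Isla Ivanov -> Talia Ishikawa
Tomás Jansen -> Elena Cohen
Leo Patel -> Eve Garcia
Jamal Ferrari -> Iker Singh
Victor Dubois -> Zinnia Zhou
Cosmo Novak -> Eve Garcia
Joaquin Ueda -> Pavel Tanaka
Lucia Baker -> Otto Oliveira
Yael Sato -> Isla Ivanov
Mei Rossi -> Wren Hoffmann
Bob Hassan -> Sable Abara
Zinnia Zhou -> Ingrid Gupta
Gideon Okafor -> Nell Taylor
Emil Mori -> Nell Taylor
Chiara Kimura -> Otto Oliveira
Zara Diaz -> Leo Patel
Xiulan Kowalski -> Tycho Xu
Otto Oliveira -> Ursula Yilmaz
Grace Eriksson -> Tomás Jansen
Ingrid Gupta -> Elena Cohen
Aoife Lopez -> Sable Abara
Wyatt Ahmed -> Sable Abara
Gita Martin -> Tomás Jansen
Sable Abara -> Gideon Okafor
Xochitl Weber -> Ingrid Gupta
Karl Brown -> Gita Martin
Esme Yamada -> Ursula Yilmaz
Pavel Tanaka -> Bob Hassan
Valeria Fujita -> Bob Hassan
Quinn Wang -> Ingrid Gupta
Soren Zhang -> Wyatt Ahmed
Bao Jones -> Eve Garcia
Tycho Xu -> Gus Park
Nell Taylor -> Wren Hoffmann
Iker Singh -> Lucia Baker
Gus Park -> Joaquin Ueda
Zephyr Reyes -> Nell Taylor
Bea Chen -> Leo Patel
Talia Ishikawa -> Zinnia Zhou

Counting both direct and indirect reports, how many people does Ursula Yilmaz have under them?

Ursula Yilmaz directly manages Otto Oliveira, Esme Yamada. Under Otto Oliveira: Chiara Kimura, Winona Vargas, Lucia Baker, Iker Singh, Jamal Ferrari, Petra Leclerc, Eve Garcia, Bao Jones, Cosmo Novak, Leo Patel, Bea Chen, Zara Diaz (12). Esme Yamada has no reports. So Ursula Yilmaz's organization is 2 direct reports plus everyone under them: 13 + 1 = 14.

14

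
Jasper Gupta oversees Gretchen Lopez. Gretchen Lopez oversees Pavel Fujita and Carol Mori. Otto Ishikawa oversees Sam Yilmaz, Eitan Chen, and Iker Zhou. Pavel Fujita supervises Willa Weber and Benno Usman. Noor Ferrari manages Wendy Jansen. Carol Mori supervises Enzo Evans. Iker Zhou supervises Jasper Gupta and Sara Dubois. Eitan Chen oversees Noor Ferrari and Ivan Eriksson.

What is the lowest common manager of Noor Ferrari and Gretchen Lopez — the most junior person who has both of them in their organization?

Noor Ferrari's chain of managers is Eitan Chen, Otto Ishikawa. Gretchen Lopez's chain of managers is Jasper Gupta, Iker Zhou, Otto Ishikawa. The first manager that appears in both chains is Otto Ishikawa.

Otto Ishikawa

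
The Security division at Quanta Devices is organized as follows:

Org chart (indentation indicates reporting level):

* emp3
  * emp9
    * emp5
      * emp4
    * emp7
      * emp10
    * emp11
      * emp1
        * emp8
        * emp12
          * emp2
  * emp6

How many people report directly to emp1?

emp1 directly manages emp8, emp12. That is 2 direct reports.

2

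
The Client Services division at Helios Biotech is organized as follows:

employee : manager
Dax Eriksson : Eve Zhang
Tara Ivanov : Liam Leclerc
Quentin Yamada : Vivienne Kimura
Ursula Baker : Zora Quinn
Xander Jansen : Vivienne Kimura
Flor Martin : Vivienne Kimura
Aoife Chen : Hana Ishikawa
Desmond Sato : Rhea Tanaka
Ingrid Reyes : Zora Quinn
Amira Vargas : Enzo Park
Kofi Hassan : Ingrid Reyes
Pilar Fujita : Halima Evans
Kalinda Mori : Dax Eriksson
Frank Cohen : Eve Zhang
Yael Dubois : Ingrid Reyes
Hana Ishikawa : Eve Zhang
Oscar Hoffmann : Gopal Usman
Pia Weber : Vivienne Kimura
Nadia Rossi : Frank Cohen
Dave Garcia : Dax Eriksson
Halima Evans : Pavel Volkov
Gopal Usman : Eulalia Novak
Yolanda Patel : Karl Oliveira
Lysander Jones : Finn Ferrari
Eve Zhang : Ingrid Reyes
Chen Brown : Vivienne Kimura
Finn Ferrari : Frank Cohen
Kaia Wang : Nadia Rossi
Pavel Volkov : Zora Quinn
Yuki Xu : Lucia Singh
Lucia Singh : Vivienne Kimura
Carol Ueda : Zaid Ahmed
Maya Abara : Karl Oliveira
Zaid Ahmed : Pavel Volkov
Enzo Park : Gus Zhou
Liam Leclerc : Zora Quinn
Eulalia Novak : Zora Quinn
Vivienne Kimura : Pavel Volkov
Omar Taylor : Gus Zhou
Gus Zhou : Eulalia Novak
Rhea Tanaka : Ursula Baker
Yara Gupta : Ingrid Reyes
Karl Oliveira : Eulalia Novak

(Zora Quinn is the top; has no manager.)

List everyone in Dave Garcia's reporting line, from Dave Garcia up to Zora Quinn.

Dave Garcia -> Dax Eriksson -> Eve Zhang -> Ingrid Reyes -> Zora Quinn

Dave Garcia reports to Dax Eriksson. Dax Eriksson reports to Eve Zhang. Eve Zhang reports to Ingrid Reyes. Ingrid Reyes reports to Zora Quinn. Zora Quinn is at the top.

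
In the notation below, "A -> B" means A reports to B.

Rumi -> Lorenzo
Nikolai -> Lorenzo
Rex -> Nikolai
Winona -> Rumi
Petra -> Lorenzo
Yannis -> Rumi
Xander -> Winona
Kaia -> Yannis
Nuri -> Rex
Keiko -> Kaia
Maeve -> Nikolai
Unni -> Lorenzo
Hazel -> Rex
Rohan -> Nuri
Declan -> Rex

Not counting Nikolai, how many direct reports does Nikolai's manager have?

3

Nikolai reports to Lorenzo. Lorenzo's other direct reports are Rumi, Petra, Unni — 3 peers.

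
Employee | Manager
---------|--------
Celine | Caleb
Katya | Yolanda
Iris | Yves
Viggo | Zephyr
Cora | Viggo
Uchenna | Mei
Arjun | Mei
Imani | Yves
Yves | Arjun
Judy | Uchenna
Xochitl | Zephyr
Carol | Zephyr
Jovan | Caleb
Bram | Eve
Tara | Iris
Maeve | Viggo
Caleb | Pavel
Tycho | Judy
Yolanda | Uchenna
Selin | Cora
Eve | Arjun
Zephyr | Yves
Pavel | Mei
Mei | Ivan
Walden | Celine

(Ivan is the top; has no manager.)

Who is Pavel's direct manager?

Pavel reports directly to Mei.

Mei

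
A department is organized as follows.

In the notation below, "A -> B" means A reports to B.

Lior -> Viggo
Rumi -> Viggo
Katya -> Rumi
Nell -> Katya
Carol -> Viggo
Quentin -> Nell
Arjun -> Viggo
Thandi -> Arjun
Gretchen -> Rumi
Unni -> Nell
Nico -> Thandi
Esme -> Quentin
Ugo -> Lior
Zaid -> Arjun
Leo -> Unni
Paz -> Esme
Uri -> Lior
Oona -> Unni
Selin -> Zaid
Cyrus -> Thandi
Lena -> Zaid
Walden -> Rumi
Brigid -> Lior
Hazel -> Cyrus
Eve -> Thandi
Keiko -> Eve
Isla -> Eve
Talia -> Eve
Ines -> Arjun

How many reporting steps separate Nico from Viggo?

3

Chain from Nico up to Viggo: Nico → Thandi → Arjun → Viggo. That is 3 steps up, so Nico is 3 levels below Viggo.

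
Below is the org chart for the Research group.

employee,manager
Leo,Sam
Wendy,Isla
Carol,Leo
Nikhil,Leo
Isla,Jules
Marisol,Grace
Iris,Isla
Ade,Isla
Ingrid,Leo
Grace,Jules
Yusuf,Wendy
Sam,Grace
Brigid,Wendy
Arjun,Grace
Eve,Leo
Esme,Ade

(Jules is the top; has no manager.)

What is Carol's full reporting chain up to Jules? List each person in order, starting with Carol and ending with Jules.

Carol -> Leo -> Sam -> Grace -> Jules

Carol reports to Leo. Leo reports to Sam. Sam reports to Grace. Grace reports to Jules. Jules is at the top.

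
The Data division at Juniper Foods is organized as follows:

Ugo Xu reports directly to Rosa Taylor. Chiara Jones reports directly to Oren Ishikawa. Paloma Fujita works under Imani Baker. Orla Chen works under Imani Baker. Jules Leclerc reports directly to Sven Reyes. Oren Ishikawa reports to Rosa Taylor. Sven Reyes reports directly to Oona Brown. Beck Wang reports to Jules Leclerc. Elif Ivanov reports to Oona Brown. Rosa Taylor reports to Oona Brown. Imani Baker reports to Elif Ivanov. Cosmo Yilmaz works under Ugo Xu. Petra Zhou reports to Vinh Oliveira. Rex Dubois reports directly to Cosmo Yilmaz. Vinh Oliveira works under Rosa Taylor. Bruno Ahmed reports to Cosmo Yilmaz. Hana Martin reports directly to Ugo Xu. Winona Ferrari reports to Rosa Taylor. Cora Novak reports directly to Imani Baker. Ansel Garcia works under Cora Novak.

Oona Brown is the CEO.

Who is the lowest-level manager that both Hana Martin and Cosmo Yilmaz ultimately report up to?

Hana Martin's chain of managers is Ugo Xu, Rosa Taylor, Oona Brown. Cosmo Yilmaz's chain of managers is Ugo Xu, Rosa Taylor, Oona Brown. The first manager that appears in both chains is Ugo Xu.

Ugo Xu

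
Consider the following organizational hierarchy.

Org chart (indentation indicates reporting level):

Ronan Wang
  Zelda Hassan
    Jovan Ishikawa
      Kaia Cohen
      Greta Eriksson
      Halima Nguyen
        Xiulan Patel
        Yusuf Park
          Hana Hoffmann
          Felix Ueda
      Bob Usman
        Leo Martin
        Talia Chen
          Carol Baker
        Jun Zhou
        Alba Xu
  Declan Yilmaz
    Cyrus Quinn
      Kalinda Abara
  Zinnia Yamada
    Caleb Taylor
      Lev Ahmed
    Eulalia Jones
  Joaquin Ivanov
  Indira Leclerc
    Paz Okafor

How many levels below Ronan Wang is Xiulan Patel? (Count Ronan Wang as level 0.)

Chain from Xiulan Patel up to Ronan Wang: Xiulan Patel → Halima Nguyen → Jovan Ishikawa → Zelda Hassan → Ronan Wang. That is 4 steps up, so Xiulan Patel is 4 levels below Ronan Wang.

4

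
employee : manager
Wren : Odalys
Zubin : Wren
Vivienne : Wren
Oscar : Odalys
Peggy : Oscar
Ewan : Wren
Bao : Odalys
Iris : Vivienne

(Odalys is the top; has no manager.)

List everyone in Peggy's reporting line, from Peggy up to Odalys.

Peggy reports to Oscar. Oscar reports to Odalys. Odalys is at the top.

Peggy -> Oscar -> Odalys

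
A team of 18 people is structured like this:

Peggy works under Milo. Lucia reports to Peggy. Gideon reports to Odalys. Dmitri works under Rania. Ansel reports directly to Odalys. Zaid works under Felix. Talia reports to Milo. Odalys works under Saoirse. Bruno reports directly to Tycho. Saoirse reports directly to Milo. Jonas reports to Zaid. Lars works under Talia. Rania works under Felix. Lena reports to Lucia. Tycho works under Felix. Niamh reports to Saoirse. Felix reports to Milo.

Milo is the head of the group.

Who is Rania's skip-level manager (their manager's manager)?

Rania reports to Felix, and Felix reports to Milo. So Rania's skip-level manager is Milo.

Milo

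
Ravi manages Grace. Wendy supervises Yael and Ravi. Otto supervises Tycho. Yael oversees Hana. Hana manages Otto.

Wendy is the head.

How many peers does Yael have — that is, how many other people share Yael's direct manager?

1

Yael reports to Wendy. Wendy's other direct reports are Ravi — 1 peer.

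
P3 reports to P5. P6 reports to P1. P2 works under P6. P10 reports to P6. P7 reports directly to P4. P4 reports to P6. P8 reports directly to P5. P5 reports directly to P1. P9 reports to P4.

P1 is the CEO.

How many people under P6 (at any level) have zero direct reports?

The people in P6's organization with no one reporting to them are P10, P2, P9, P7. That is 4.

4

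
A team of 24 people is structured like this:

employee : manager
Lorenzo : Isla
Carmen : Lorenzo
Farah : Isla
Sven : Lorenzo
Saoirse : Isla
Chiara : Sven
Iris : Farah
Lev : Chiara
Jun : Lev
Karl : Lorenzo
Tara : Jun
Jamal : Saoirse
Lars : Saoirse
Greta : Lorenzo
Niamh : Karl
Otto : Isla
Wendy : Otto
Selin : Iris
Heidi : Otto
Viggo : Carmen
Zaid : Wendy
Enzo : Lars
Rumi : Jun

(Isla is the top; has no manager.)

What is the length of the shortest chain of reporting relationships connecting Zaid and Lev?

Zaid is 3 levels below Isla, and Lev is 4 levels below Isla (their lowest common manager). The shortest path runs up from Zaid to Isla and back down to Lev: 3 + 4 = 7 links.

7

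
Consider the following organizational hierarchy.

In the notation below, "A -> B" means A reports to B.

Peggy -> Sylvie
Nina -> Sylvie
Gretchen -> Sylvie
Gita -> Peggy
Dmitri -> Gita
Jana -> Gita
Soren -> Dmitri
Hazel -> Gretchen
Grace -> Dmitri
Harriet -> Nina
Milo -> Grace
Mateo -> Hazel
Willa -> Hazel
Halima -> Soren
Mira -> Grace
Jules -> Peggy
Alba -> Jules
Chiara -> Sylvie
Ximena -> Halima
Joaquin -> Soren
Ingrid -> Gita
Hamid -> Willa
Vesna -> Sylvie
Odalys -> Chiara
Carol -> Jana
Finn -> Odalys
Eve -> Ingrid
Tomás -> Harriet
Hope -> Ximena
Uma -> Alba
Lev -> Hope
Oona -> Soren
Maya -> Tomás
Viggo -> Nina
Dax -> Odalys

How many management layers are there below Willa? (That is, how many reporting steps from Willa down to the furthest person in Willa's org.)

1

The longest chain under Willa runs Willa → Hamid, which is 1 level below Willa.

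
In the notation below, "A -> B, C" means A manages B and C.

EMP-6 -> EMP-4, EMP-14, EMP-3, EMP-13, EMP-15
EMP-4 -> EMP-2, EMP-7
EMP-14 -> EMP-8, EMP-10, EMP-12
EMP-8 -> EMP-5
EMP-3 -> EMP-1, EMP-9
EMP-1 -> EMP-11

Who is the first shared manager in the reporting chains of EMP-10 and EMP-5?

EMP-14

EMP-10's chain of managers is EMP-14, EMP-6. EMP-5's chain of managers is EMP-8, EMP-14, EMP-6. The first manager that appears in both chains is EMP-14.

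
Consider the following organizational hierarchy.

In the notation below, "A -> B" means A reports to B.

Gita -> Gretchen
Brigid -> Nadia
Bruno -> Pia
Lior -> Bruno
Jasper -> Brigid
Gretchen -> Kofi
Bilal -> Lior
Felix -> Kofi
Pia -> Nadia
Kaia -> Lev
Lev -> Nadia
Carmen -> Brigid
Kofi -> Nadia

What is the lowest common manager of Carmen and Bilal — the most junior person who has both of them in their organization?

Carmen's chain of managers is Brigid, Nadia. Bilal's chain of managers is Lior, Bruno, Pia, Nadia. The first manager that appears in both chains is Nadia.

Nadia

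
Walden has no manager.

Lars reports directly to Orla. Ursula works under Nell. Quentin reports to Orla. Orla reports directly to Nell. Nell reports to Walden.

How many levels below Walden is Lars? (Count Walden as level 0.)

3

Chain from Lars up to Walden: Lars → Orla → Nell → Walden. That is 3 steps up, so Lars is 3 levels below Walden.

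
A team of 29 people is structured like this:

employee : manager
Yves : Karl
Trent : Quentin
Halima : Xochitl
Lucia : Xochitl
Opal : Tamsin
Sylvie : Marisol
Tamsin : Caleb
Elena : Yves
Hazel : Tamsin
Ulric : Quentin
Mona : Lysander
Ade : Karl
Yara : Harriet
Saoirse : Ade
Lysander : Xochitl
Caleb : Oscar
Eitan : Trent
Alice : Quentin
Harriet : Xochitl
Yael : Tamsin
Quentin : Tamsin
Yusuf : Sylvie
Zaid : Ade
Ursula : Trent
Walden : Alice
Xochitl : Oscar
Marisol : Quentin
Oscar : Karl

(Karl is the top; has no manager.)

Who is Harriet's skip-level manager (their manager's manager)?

Oscar

Harriet reports to Xochitl, and Xochitl reports to Oscar. So Harriet's skip-level manager is Oscar.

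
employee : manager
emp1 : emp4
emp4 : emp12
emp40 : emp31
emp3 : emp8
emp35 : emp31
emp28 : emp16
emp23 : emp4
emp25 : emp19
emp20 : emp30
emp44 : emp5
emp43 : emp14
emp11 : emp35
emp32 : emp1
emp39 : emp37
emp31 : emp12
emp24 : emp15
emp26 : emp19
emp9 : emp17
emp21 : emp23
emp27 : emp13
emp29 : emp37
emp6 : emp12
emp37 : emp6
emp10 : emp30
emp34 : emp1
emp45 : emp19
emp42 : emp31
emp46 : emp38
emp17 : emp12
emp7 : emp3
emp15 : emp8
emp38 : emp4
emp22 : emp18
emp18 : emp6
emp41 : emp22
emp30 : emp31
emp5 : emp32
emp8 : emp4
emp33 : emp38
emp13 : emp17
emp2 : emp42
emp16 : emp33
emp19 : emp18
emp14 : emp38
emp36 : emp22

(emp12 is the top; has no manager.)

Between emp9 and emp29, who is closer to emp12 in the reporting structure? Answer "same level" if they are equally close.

emp9 is 2 levels below emp12; emp29 is 3. emp9 is higher.

emp9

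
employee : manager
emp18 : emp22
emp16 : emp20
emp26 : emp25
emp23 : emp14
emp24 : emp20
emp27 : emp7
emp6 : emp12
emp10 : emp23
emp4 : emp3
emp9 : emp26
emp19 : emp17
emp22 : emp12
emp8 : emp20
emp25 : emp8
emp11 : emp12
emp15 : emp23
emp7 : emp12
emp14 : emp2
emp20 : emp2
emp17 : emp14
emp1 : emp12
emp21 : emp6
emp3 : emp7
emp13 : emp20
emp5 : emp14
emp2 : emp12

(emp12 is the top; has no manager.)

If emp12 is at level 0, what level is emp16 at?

Chain from emp16 up to emp12: emp16 → emp20 → emp2 → emp12. That is 3 steps up, so emp16 is 3 levels below emp12.

3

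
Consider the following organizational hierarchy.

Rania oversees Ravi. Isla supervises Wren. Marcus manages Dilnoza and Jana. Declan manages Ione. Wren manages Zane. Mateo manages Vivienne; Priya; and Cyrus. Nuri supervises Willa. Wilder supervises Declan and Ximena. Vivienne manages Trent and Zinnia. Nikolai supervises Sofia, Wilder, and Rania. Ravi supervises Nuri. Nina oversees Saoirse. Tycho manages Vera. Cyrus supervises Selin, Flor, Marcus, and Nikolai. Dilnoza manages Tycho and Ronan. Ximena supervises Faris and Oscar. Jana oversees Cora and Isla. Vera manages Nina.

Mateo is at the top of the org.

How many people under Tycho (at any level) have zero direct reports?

The only person in Tycho's organization with no one reporting to them is Saoirse. That is 1.

1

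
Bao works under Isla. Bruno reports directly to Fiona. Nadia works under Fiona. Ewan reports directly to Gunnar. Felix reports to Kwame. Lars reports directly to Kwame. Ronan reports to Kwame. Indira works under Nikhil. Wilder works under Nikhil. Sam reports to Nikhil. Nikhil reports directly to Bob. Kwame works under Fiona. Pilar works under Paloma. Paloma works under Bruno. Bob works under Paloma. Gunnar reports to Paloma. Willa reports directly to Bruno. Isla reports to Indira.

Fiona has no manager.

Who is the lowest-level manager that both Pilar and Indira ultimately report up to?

Paloma

Pilar's chain of managers is Paloma, Bruno, Fiona. Indira's chain of managers is Nikhil, Bob, Paloma, Bruno, Fiona. The first manager that appears in both chains is Paloma.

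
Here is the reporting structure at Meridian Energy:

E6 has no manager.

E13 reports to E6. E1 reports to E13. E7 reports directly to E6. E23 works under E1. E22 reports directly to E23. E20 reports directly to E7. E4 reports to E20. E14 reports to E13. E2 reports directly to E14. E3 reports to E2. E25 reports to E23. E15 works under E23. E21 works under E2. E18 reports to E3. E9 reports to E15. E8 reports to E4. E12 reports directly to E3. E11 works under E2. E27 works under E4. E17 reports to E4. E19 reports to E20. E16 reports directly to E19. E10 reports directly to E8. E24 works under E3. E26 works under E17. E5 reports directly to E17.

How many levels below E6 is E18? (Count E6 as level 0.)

Chain from E18 up to E6: E18 → E3 → E2 → E14 → E13 → E6. That is 5 steps up, so E18 is 5 levels below E6.

5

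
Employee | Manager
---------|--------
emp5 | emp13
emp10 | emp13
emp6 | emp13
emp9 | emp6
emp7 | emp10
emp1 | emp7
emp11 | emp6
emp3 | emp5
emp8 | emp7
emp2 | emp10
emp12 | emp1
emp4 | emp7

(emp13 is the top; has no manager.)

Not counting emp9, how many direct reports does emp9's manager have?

1

emp9 reports to emp6. emp6's other direct reports are emp11 — 1 peer.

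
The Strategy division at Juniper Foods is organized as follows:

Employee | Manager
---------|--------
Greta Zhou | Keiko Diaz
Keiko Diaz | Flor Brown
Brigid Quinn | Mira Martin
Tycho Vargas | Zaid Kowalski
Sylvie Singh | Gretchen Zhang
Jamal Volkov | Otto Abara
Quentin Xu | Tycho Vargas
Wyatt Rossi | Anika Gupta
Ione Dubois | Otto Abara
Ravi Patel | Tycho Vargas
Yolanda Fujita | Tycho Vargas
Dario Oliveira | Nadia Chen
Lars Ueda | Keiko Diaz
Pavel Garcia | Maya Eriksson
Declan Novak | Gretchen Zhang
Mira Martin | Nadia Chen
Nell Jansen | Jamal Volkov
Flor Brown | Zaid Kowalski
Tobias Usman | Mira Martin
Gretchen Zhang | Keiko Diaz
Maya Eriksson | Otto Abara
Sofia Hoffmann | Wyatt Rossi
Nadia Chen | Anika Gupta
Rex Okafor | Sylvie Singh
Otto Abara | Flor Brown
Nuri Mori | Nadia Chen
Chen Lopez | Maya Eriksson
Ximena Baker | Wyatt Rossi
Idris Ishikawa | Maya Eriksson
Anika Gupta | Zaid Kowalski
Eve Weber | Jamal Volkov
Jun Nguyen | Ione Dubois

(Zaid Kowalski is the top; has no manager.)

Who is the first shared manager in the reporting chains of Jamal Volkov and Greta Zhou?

Jamal Volkov's chain of managers is Otto Abara, Flor Brown, Zaid Kowalski. Greta Zhou's chain of managers is Keiko Diaz, Flor Brown, Zaid Kowalski. The first manager that appears in both chains is Flor Brown.

Flor Brown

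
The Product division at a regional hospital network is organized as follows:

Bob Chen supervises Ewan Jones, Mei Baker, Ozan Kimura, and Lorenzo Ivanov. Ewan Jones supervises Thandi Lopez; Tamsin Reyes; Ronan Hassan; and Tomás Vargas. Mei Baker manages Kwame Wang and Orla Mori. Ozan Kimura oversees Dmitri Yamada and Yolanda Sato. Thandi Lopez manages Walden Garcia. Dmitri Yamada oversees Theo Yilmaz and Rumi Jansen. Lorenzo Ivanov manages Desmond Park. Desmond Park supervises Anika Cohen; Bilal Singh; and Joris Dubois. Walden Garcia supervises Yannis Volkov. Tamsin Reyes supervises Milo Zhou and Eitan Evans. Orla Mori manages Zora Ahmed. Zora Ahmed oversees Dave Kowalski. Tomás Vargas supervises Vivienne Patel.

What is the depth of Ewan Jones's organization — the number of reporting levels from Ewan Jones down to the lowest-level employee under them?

The longest chain under Ewan Jones runs Ewan Jones → Thandi Lopez → Walden Garcia → Yannis Volkov, which is 3 levels below Ewan Jones.

3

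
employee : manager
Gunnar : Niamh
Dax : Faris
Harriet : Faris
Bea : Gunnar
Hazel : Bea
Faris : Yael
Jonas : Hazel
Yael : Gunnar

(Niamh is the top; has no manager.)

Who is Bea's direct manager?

Gunnar

Bea reports directly to Gunnar.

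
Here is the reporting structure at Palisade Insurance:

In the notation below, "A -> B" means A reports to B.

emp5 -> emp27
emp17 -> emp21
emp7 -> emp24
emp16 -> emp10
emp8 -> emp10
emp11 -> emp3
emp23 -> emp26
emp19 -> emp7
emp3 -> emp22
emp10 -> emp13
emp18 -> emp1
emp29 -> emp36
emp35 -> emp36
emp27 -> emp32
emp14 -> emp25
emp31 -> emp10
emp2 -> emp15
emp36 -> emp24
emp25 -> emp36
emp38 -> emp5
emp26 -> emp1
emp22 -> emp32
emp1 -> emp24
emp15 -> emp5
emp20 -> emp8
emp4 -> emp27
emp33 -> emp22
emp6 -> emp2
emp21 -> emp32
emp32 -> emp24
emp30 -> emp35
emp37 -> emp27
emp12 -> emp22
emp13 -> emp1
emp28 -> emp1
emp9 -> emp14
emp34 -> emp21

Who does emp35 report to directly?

emp35 reports directly to emp36.

emp36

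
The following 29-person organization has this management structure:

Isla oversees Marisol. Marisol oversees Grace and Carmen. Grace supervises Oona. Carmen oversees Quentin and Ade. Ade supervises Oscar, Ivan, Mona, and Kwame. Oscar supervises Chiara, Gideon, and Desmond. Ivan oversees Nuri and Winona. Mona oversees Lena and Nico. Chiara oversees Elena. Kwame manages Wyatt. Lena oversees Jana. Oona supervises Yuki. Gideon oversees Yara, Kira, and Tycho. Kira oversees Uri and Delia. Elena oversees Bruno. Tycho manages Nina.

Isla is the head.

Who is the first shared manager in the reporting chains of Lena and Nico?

Lena's chain of managers is Mona, Ade, Carmen, Marisol, Isla. Nico's chain of managers is Mona, Ade, Carmen, Marisol, Isla. The first manager that appears in both chains is Mona.

Mona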